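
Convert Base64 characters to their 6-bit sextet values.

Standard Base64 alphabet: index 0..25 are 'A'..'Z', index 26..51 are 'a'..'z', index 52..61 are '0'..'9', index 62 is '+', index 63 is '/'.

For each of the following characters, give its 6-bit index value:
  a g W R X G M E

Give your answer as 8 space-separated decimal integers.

'a': a..z range, 26 + ord('a') − ord('a') = 26
'g': a..z range, 26 + ord('g') − ord('a') = 32
'W': A..Z range, ord('W') − ord('A') = 22
'R': A..Z range, ord('R') − ord('A') = 17
'X': A..Z range, ord('X') − ord('A') = 23
'G': A..Z range, ord('G') − ord('A') = 6
'M': A..Z range, ord('M') − ord('A') = 12
'E': A..Z range, ord('E') − ord('A') = 4

Answer: 26 32 22 17 23 6 12 4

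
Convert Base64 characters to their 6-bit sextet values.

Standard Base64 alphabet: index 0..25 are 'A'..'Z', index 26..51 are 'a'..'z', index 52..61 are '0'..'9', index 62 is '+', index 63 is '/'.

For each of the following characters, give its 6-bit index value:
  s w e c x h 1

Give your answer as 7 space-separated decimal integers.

Answer: 44 48 30 28 49 33 53

Derivation:
's': a..z range, 26 + ord('s') − ord('a') = 44
'w': a..z range, 26 + ord('w') − ord('a') = 48
'e': a..z range, 26 + ord('e') − ord('a') = 30
'c': a..z range, 26 + ord('c') − ord('a') = 28
'x': a..z range, 26 + ord('x') − ord('a') = 49
'h': a..z range, 26 + ord('h') − ord('a') = 33
'1': 0..9 range, 52 + ord('1') − ord('0') = 53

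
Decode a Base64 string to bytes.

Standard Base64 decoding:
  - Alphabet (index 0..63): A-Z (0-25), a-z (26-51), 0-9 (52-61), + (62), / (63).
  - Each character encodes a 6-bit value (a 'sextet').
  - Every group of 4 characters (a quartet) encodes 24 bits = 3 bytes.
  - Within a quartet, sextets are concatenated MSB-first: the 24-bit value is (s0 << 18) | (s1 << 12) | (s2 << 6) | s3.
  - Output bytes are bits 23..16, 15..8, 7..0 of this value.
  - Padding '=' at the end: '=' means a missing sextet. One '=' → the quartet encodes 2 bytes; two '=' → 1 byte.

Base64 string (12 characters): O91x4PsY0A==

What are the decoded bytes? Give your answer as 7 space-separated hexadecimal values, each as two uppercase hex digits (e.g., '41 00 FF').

After char 0 ('O'=14): chars_in_quartet=1 acc=0xE bytes_emitted=0
After char 1 ('9'=61): chars_in_quartet=2 acc=0x3BD bytes_emitted=0
After char 2 ('1'=53): chars_in_quartet=3 acc=0xEF75 bytes_emitted=0
After char 3 ('x'=49): chars_in_quartet=4 acc=0x3BDD71 -> emit 3B DD 71, reset; bytes_emitted=3
After char 4 ('4'=56): chars_in_quartet=1 acc=0x38 bytes_emitted=3
After char 5 ('P'=15): chars_in_quartet=2 acc=0xE0F bytes_emitted=3
After char 6 ('s'=44): chars_in_quartet=3 acc=0x383EC bytes_emitted=3
After char 7 ('Y'=24): chars_in_quartet=4 acc=0xE0FB18 -> emit E0 FB 18, reset; bytes_emitted=6
After char 8 ('0'=52): chars_in_quartet=1 acc=0x34 bytes_emitted=6
After char 9 ('A'=0): chars_in_quartet=2 acc=0xD00 bytes_emitted=6
Padding '==': partial quartet acc=0xD00 -> emit D0; bytes_emitted=7

Answer: 3B DD 71 E0 FB 18 D0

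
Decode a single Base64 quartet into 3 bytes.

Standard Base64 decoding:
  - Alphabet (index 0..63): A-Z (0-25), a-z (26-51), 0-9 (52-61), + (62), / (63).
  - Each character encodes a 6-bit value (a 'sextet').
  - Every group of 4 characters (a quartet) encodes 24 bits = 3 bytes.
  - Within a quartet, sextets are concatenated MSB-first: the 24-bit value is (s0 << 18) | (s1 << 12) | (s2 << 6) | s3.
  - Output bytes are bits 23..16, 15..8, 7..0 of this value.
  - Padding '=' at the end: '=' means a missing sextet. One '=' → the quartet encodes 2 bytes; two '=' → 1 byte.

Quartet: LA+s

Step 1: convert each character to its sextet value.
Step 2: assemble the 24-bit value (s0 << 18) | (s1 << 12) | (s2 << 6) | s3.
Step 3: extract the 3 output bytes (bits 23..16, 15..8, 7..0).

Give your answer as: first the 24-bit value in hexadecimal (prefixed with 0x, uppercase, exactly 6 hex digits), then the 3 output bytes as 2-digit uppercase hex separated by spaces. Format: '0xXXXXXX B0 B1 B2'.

Answer: 0x2C0FAC 2C 0F AC

Derivation:
Sextets: L=11, A=0, +=62, s=44
24-bit: (11<<18) | (0<<12) | (62<<6) | 44
      = 0x2C0000 | 0x000000 | 0x000F80 | 0x00002C
      = 0x2C0FAC
Bytes: (v>>16)&0xFF=2C, (v>>8)&0xFF=0F, v&0xFF=AC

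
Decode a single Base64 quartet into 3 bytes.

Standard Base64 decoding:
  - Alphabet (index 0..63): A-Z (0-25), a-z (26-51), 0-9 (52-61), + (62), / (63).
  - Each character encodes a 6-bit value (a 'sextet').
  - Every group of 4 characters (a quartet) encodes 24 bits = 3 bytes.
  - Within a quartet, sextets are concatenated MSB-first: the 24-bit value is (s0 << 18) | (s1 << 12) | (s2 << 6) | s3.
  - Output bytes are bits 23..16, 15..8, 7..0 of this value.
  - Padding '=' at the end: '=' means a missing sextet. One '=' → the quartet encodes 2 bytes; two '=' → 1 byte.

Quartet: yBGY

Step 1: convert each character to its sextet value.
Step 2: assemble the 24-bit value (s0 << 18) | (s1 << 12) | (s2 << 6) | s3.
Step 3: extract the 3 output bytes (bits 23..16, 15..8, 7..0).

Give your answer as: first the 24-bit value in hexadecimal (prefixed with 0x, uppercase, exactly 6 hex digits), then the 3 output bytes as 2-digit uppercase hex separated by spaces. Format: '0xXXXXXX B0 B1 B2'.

Answer: 0xC81198 C8 11 98

Derivation:
Sextets: y=50, B=1, G=6, Y=24
24-bit: (50<<18) | (1<<12) | (6<<6) | 24
      = 0xC80000 | 0x001000 | 0x000180 | 0x000018
      = 0xC81198
Bytes: (v>>16)&0xFF=C8, (v>>8)&0xFF=11, v&0xFF=98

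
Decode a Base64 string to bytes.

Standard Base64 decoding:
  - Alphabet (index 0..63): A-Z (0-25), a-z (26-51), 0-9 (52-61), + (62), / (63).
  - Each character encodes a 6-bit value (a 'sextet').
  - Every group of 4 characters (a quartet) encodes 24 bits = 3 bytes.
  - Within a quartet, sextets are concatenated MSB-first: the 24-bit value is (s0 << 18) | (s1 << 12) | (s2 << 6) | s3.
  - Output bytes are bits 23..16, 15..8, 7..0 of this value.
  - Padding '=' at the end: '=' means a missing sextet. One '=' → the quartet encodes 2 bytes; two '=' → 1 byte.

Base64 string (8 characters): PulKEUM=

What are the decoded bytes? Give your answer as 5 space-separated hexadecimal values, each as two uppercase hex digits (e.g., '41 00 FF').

After char 0 ('P'=15): chars_in_quartet=1 acc=0xF bytes_emitted=0
After char 1 ('u'=46): chars_in_quartet=2 acc=0x3EE bytes_emitted=0
After char 2 ('l'=37): chars_in_quartet=3 acc=0xFBA5 bytes_emitted=0
After char 3 ('K'=10): chars_in_quartet=4 acc=0x3EE94A -> emit 3E E9 4A, reset; bytes_emitted=3
After char 4 ('E'=4): chars_in_quartet=1 acc=0x4 bytes_emitted=3
After char 5 ('U'=20): chars_in_quartet=2 acc=0x114 bytes_emitted=3
After char 6 ('M'=12): chars_in_quartet=3 acc=0x450C bytes_emitted=3
Padding '=': partial quartet acc=0x450C -> emit 11 43; bytes_emitted=5

Answer: 3E E9 4A 11 43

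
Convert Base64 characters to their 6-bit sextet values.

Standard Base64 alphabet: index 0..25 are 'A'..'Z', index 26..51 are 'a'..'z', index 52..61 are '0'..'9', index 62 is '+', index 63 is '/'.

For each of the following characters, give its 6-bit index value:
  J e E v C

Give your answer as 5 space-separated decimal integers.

Answer: 9 30 4 47 2

Derivation:
'J': A..Z range, ord('J') − ord('A') = 9
'e': a..z range, 26 + ord('e') − ord('a') = 30
'E': A..Z range, ord('E') − ord('A') = 4
'v': a..z range, 26 + ord('v') − ord('a') = 47
'C': A..Z range, ord('C') − ord('A') = 2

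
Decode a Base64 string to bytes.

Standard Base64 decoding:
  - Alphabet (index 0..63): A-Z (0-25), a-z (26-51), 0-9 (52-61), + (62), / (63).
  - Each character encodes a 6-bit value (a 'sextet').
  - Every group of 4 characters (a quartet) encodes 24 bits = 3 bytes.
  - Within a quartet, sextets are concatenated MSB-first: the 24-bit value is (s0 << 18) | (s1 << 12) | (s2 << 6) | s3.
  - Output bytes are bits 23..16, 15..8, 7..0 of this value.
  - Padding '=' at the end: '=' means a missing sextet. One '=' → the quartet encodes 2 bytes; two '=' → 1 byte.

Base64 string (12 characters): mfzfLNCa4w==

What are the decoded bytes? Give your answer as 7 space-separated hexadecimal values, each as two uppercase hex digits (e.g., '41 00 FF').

Answer: 99 FC DF 2C D0 9A E3

Derivation:
After char 0 ('m'=38): chars_in_quartet=1 acc=0x26 bytes_emitted=0
After char 1 ('f'=31): chars_in_quartet=2 acc=0x99F bytes_emitted=0
After char 2 ('z'=51): chars_in_quartet=3 acc=0x267F3 bytes_emitted=0
After char 3 ('f'=31): chars_in_quartet=4 acc=0x99FCDF -> emit 99 FC DF, reset; bytes_emitted=3
After char 4 ('L'=11): chars_in_quartet=1 acc=0xB bytes_emitted=3
After char 5 ('N'=13): chars_in_quartet=2 acc=0x2CD bytes_emitted=3
After char 6 ('C'=2): chars_in_quartet=3 acc=0xB342 bytes_emitted=3
After char 7 ('a'=26): chars_in_quartet=4 acc=0x2CD09A -> emit 2C D0 9A, reset; bytes_emitted=6
After char 8 ('4'=56): chars_in_quartet=1 acc=0x38 bytes_emitted=6
After char 9 ('w'=48): chars_in_quartet=2 acc=0xE30 bytes_emitted=6
Padding '==': partial quartet acc=0xE30 -> emit E3; bytes_emitted=7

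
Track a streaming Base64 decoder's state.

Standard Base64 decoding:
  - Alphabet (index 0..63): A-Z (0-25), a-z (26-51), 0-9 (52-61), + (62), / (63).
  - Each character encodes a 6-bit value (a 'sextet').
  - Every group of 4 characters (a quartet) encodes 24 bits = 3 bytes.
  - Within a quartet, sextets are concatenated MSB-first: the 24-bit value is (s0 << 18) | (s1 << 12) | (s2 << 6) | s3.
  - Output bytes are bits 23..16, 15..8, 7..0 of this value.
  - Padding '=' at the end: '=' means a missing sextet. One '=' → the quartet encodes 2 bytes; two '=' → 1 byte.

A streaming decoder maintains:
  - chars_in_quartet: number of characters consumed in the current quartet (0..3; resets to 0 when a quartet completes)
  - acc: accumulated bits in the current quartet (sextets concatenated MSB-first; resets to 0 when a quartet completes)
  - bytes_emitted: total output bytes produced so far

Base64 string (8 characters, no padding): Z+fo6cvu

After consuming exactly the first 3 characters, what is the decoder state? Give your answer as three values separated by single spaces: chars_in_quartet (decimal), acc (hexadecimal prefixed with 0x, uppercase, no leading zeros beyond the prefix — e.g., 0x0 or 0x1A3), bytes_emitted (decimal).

After char 0 ('Z'=25): chars_in_quartet=1 acc=0x19 bytes_emitted=0
After char 1 ('+'=62): chars_in_quartet=2 acc=0x67E bytes_emitted=0
After char 2 ('f'=31): chars_in_quartet=3 acc=0x19F9F bytes_emitted=0

Answer: 3 0x19F9F 0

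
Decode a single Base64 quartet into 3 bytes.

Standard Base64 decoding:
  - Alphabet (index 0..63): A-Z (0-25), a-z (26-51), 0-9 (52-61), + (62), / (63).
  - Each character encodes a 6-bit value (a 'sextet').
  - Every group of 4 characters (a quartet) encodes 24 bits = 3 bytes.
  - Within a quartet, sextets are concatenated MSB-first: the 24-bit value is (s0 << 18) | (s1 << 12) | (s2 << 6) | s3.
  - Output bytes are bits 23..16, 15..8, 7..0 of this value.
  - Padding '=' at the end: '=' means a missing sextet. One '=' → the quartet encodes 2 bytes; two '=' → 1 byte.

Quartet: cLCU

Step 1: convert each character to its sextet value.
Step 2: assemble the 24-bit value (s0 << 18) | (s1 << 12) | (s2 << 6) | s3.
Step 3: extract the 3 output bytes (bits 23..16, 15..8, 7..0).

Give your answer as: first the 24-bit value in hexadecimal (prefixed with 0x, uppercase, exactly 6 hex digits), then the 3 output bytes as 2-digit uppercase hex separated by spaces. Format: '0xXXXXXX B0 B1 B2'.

Answer: 0x70B094 70 B0 94

Derivation:
Sextets: c=28, L=11, C=2, U=20
24-bit: (28<<18) | (11<<12) | (2<<6) | 20
      = 0x700000 | 0x00B000 | 0x000080 | 0x000014
      = 0x70B094
Bytes: (v>>16)&0xFF=70, (v>>8)&0xFF=B0, v&0xFF=94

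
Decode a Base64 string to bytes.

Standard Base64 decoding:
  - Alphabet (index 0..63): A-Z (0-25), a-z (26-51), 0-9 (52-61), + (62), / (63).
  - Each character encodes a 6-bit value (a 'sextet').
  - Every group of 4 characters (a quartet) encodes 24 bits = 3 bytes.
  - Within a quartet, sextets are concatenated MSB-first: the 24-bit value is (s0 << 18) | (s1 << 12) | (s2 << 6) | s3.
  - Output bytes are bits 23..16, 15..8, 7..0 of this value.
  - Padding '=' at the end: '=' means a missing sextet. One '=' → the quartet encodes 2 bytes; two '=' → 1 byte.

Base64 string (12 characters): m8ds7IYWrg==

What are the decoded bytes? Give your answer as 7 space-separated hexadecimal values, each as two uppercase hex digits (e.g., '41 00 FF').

Answer: 9B C7 6C EC 86 16 AE

Derivation:
After char 0 ('m'=38): chars_in_quartet=1 acc=0x26 bytes_emitted=0
After char 1 ('8'=60): chars_in_quartet=2 acc=0x9BC bytes_emitted=0
After char 2 ('d'=29): chars_in_quartet=3 acc=0x26F1D bytes_emitted=0
After char 3 ('s'=44): chars_in_quartet=4 acc=0x9BC76C -> emit 9B C7 6C, reset; bytes_emitted=3
After char 4 ('7'=59): chars_in_quartet=1 acc=0x3B bytes_emitted=3
After char 5 ('I'=8): chars_in_quartet=2 acc=0xEC8 bytes_emitted=3
After char 6 ('Y'=24): chars_in_quartet=3 acc=0x3B218 bytes_emitted=3
After char 7 ('W'=22): chars_in_quartet=4 acc=0xEC8616 -> emit EC 86 16, reset; bytes_emitted=6
After char 8 ('r'=43): chars_in_quartet=1 acc=0x2B bytes_emitted=6
After char 9 ('g'=32): chars_in_quartet=2 acc=0xAE0 bytes_emitted=6
Padding '==': partial quartet acc=0xAE0 -> emit AE; bytes_emitted=7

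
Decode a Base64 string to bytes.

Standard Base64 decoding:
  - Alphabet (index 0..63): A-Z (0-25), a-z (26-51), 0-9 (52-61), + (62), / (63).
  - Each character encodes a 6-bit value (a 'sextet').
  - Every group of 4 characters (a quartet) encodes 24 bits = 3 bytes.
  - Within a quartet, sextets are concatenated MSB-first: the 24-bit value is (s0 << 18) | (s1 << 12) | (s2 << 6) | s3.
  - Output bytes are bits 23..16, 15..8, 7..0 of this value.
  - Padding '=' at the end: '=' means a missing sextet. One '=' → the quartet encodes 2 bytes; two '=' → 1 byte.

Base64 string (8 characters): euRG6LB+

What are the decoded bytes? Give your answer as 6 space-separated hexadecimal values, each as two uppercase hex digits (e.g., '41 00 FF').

After char 0 ('e'=30): chars_in_quartet=1 acc=0x1E bytes_emitted=0
After char 1 ('u'=46): chars_in_quartet=2 acc=0x7AE bytes_emitted=0
After char 2 ('R'=17): chars_in_quartet=3 acc=0x1EB91 bytes_emitted=0
After char 3 ('G'=6): chars_in_quartet=4 acc=0x7AE446 -> emit 7A E4 46, reset; bytes_emitted=3
After char 4 ('6'=58): chars_in_quartet=1 acc=0x3A bytes_emitted=3
After char 5 ('L'=11): chars_in_quartet=2 acc=0xE8B bytes_emitted=3
After char 6 ('B'=1): chars_in_quartet=3 acc=0x3A2C1 bytes_emitted=3
After char 7 ('+'=62): chars_in_quartet=4 acc=0xE8B07E -> emit E8 B0 7E, reset; bytes_emitted=6

Answer: 7A E4 46 E8 B0 7E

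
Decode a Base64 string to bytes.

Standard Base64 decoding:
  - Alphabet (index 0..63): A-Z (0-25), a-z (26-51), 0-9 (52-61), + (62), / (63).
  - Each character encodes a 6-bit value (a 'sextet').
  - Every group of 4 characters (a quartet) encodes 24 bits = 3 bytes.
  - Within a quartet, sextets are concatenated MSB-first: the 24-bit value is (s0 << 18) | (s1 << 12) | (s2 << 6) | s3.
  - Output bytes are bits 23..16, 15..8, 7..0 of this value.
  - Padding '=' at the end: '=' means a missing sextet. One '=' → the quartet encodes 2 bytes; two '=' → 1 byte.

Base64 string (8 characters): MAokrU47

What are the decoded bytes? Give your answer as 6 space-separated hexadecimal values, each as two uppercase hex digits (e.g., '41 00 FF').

After char 0 ('M'=12): chars_in_quartet=1 acc=0xC bytes_emitted=0
After char 1 ('A'=0): chars_in_quartet=2 acc=0x300 bytes_emitted=0
After char 2 ('o'=40): chars_in_quartet=3 acc=0xC028 bytes_emitted=0
After char 3 ('k'=36): chars_in_quartet=4 acc=0x300A24 -> emit 30 0A 24, reset; bytes_emitted=3
After char 4 ('r'=43): chars_in_quartet=1 acc=0x2B bytes_emitted=3
After char 5 ('U'=20): chars_in_quartet=2 acc=0xAD4 bytes_emitted=3
After char 6 ('4'=56): chars_in_quartet=3 acc=0x2B538 bytes_emitted=3
After char 7 ('7'=59): chars_in_quartet=4 acc=0xAD4E3B -> emit AD 4E 3B, reset; bytes_emitted=6

Answer: 30 0A 24 AD 4E 3B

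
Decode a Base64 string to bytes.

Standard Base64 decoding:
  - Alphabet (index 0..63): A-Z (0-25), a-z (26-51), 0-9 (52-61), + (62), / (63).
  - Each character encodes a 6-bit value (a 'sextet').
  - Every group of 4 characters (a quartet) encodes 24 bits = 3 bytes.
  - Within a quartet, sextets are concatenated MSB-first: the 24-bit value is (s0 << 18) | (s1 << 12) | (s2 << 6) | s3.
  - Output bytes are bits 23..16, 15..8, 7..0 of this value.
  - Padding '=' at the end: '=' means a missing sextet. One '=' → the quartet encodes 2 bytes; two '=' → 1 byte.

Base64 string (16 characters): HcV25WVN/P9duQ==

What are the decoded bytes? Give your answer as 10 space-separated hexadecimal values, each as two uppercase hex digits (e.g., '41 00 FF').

Answer: 1D C5 76 E5 65 4D FC FF 5D B9

Derivation:
After char 0 ('H'=7): chars_in_quartet=1 acc=0x7 bytes_emitted=0
After char 1 ('c'=28): chars_in_quartet=2 acc=0x1DC bytes_emitted=0
After char 2 ('V'=21): chars_in_quartet=3 acc=0x7715 bytes_emitted=0
After char 3 ('2'=54): chars_in_quartet=4 acc=0x1DC576 -> emit 1D C5 76, reset; bytes_emitted=3
After char 4 ('5'=57): chars_in_quartet=1 acc=0x39 bytes_emitted=3
After char 5 ('W'=22): chars_in_quartet=2 acc=0xE56 bytes_emitted=3
After char 6 ('V'=21): chars_in_quartet=3 acc=0x39595 bytes_emitted=3
After char 7 ('N'=13): chars_in_quartet=4 acc=0xE5654D -> emit E5 65 4D, reset; bytes_emitted=6
After char 8 ('/'=63): chars_in_quartet=1 acc=0x3F bytes_emitted=6
After char 9 ('P'=15): chars_in_quartet=2 acc=0xFCF bytes_emitted=6
After char 10 ('9'=61): chars_in_quartet=3 acc=0x3F3FD bytes_emitted=6
After char 11 ('d'=29): chars_in_quartet=4 acc=0xFCFF5D -> emit FC FF 5D, reset; bytes_emitted=9
After char 12 ('u'=46): chars_in_quartet=1 acc=0x2E bytes_emitted=9
After char 13 ('Q'=16): chars_in_quartet=2 acc=0xB90 bytes_emitted=9
Padding '==': partial quartet acc=0xB90 -> emit B9; bytes_emitted=10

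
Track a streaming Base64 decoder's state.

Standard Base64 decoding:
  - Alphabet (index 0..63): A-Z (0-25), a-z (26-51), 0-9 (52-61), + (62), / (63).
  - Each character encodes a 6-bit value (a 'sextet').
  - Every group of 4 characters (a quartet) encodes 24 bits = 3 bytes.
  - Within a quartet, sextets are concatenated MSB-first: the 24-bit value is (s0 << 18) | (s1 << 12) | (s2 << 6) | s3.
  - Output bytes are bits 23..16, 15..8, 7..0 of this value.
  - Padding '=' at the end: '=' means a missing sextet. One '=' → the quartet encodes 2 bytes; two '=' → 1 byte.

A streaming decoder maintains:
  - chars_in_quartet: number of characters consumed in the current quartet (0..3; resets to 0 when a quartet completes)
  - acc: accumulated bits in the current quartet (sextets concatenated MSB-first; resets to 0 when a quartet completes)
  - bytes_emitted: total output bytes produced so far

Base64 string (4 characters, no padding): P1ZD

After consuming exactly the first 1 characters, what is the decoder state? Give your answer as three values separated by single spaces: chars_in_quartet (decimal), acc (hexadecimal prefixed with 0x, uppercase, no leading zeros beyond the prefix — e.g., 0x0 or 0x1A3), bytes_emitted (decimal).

Answer: 1 0xF 0

Derivation:
After char 0 ('P'=15): chars_in_quartet=1 acc=0xF bytes_emitted=0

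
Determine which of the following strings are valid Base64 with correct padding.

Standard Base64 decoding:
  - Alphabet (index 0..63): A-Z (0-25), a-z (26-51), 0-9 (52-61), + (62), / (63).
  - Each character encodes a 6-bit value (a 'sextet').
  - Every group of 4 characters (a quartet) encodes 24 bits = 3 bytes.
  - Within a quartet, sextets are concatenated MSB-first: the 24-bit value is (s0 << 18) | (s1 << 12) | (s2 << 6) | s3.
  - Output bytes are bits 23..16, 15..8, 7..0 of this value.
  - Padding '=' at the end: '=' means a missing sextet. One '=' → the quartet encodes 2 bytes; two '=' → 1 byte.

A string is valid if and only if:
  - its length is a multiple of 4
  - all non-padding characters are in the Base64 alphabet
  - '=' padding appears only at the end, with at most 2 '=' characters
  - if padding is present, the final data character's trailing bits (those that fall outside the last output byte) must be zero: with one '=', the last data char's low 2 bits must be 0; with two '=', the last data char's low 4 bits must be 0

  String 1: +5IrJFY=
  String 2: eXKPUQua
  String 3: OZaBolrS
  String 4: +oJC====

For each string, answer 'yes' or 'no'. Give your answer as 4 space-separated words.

String 1: '+5IrJFY=' → valid
String 2: 'eXKPUQua' → valid
String 3: 'OZaBolrS' → valid
String 4: '+oJC====' → invalid (4 pad chars (max 2))

Answer: yes yes yes no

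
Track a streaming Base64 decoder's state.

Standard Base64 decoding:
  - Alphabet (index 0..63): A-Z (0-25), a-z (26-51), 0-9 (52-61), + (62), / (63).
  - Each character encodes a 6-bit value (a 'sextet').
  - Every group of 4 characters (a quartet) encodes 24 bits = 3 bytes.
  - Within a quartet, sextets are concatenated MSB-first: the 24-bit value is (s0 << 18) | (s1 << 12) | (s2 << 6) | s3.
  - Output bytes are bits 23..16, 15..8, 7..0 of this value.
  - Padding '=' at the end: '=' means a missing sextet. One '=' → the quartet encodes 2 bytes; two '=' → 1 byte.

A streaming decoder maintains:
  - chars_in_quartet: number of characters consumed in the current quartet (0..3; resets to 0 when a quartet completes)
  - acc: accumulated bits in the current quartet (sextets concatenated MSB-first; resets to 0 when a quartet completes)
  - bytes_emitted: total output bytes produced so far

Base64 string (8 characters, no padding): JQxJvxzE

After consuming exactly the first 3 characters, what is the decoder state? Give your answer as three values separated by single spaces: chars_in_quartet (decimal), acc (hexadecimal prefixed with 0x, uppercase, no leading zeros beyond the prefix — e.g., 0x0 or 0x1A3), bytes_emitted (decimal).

After char 0 ('J'=9): chars_in_quartet=1 acc=0x9 bytes_emitted=0
After char 1 ('Q'=16): chars_in_quartet=2 acc=0x250 bytes_emitted=0
After char 2 ('x'=49): chars_in_quartet=3 acc=0x9431 bytes_emitted=0

Answer: 3 0x9431 0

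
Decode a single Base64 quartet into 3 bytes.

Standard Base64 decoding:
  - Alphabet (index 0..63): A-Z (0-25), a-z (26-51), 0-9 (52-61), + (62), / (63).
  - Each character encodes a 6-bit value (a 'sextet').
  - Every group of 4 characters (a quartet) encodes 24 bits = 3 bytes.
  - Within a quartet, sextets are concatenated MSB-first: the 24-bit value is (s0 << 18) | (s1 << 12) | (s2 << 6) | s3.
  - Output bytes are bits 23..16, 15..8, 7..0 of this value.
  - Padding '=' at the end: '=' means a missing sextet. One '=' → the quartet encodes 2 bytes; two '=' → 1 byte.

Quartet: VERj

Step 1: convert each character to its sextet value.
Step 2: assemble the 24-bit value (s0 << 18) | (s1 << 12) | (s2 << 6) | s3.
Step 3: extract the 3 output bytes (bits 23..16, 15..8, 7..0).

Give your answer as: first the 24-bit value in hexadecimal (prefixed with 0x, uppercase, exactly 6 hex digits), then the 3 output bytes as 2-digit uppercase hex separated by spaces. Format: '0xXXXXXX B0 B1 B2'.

Answer: 0x544463 54 44 63

Derivation:
Sextets: V=21, E=4, R=17, j=35
24-bit: (21<<18) | (4<<12) | (17<<6) | 35
      = 0x540000 | 0x004000 | 0x000440 | 0x000023
      = 0x544463
Bytes: (v>>16)&0xFF=54, (v>>8)&0xFF=44, v&0xFF=63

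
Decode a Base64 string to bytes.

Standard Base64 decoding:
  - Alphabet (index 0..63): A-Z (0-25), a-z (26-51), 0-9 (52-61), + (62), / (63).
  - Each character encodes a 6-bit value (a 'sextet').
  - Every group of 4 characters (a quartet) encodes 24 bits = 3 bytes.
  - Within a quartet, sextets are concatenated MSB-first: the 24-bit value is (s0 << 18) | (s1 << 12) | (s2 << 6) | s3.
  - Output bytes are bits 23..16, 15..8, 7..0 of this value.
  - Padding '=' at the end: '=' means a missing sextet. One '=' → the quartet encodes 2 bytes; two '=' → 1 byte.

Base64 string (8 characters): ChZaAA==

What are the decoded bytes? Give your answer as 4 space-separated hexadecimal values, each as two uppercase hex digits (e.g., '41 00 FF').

After char 0 ('C'=2): chars_in_quartet=1 acc=0x2 bytes_emitted=0
After char 1 ('h'=33): chars_in_quartet=2 acc=0xA1 bytes_emitted=0
After char 2 ('Z'=25): chars_in_quartet=3 acc=0x2859 bytes_emitted=0
After char 3 ('a'=26): chars_in_quartet=4 acc=0xA165A -> emit 0A 16 5A, reset; bytes_emitted=3
After char 4 ('A'=0): chars_in_quartet=1 acc=0x0 bytes_emitted=3
After char 5 ('A'=0): chars_in_quartet=2 acc=0x0 bytes_emitted=3
Padding '==': partial quartet acc=0x0 -> emit 00; bytes_emitted=4

Answer: 0A 16 5A 00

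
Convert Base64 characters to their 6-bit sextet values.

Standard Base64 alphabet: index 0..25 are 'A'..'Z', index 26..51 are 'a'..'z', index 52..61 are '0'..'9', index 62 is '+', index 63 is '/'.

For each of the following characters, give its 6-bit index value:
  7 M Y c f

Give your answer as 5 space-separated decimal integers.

'7': 0..9 range, 52 + ord('7') − ord('0') = 59
'M': A..Z range, ord('M') − ord('A') = 12
'Y': A..Z range, ord('Y') − ord('A') = 24
'c': a..z range, 26 + ord('c') − ord('a') = 28
'f': a..z range, 26 + ord('f') − ord('a') = 31

Answer: 59 12 24 28 31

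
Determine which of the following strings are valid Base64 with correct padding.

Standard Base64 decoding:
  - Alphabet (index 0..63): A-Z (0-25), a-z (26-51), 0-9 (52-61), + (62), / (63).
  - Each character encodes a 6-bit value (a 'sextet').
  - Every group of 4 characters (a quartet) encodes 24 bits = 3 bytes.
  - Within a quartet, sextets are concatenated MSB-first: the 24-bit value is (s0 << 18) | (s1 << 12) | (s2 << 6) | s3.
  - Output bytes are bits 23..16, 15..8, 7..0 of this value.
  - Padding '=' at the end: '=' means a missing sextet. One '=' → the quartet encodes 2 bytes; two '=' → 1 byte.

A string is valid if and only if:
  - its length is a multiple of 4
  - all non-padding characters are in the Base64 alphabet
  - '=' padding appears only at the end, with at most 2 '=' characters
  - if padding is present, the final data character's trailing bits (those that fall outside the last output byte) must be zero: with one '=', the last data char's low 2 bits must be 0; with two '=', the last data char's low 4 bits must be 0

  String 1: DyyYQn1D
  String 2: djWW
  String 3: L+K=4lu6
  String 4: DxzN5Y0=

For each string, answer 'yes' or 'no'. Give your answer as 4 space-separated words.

Answer: yes yes no yes

Derivation:
String 1: 'DyyYQn1D' → valid
String 2: 'djWW' → valid
String 3: 'L+K=4lu6' → invalid (bad char(s): ['=']; '=' in middle)
String 4: 'DxzN5Y0=' → valid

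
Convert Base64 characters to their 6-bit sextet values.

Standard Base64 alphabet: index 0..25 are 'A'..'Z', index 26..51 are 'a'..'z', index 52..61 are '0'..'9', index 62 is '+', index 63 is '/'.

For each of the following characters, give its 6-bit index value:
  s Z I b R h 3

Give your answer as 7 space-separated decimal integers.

's': a..z range, 26 + ord('s') − ord('a') = 44
'Z': A..Z range, ord('Z') − ord('A') = 25
'I': A..Z range, ord('I') − ord('A') = 8
'b': a..z range, 26 + ord('b') − ord('a') = 27
'R': A..Z range, ord('R') − ord('A') = 17
'h': a..z range, 26 + ord('h') − ord('a') = 33
'3': 0..9 range, 52 + ord('3') − ord('0') = 55

Answer: 44 25 8 27 17 33 55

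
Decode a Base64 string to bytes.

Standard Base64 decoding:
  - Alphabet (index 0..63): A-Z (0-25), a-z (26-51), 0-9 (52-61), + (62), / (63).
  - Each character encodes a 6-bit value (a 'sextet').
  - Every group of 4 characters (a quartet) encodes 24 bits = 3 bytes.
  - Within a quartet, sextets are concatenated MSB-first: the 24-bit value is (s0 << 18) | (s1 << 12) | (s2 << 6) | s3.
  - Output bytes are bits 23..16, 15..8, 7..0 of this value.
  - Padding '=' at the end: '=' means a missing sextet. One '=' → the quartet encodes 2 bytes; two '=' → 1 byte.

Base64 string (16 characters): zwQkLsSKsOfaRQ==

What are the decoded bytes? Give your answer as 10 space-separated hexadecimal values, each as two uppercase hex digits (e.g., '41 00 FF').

After char 0 ('z'=51): chars_in_quartet=1 acc=0x33 bytes_emitted=0
After char 1 ('w'=48): chars_in_quartet=2 acc=0xCF0 bytes_emitted=0
After char 2 ('Q'=16): chars_in_quartet=3 acc=0x33C10 bytes_emitted=0
After char 3 ('k'=36): chars_in_quartet=4 acc=0xCF0424 -> emit CF 04 24, reset; bytes_emitted=3
After char 4 ('L'=11): chars_in_quartet=1 acc=0xB bytes_emitted=3
After char 5 ('s'=44): chars_in_quartet=2 acc=0x2EC bytes_emitted=3
After char 6 ('S'=18): chars_in_quartet=3 acc=0xBB12 bytes_emitted=3
After char 7 ('K'=10): chars_in_quartet=4 acc=0x2EC48A -> emit 2E C4 8A, reset; bytes_emitted=6
After char 8 ('s'=44): chars_in_quartet=1 acc=0x2C bytes_emitted=6
After char 9 ('O'=14): chars_in_quartet=2 acc=0xB0E bytes_emitted=6
After char 10 ('f'=31): chars_in_quartet=3 acc=0x2C39F bytes_emitted=6
After char 11 ('a'=26): chars_in_quartet=4 acc=0xB0E7DA -> emit B0 E7 DA, reset; bytes_emitted=9
After char 12 ('R'=17): chars_in_quartet=1 acc=0x11 bytes_emitted=9
After char 13 ('Q'=16): chars_in_quartet=2 acc=0x450 bytes_emitted=9
Padding '==': partial quartet acc=0x450 -> emit 45; bytes_emitted=10

Answer: CF 04 24 2E C4 8A B0 E7 DA 45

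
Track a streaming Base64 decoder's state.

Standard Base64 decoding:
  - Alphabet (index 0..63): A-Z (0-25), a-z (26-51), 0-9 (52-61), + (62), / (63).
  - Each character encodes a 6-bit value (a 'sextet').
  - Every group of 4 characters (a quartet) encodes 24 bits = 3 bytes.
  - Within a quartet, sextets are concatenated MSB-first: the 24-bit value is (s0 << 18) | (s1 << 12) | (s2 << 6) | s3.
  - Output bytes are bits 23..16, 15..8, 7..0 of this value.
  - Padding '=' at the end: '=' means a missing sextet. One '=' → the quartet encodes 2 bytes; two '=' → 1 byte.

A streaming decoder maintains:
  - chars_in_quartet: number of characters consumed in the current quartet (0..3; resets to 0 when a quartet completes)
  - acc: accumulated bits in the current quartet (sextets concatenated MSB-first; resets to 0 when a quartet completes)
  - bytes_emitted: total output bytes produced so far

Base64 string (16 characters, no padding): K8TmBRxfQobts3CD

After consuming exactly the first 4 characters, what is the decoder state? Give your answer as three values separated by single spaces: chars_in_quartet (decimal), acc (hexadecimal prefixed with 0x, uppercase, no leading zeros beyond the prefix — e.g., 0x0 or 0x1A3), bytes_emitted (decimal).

Answer: 0 0x0 3

Derivation:
After char 0 ('K'=10): chars_in_quartet=1 acc=0xA bytes_emitted=0
After char 1 ('8'=60): chars_in_quartet=2 acc=0x2BC bytes_emitted=0
After char 2 ('T'=19): chars_in_quartet=3 acc=0xAF13 bytes_emitted=0
After char 3 ('m'=38): chars_in_quartet=4 acc=0x2BC4E6 -> emit 2B C4 E6, reset; bytes_emitted=3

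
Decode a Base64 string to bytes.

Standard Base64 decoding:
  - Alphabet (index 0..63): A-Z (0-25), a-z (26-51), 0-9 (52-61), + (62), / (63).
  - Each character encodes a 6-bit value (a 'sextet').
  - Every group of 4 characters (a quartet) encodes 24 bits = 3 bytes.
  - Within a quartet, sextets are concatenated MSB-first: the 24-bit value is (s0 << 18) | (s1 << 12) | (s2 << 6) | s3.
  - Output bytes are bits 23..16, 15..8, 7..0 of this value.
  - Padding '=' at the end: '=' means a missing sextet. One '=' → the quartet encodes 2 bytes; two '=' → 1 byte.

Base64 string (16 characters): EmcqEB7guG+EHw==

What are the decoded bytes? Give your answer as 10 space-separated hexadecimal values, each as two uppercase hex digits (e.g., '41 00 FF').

After char 0 ('E'=4): chars_in_quartet=1 acc=0x4 bytes_emitted=0
After char 1 ('m'=38): chars_in_quartet=2 acc=0x126 bytes_emitted=0
After char 2 ('c'=28): chars_in_quartet=3 acc=0x499C bytes_emitted=0
After char 3 ('q'=42): chars_in_quartet=4 acc=0x12672A -> emit 12 67 2A, reset; bytes_emitted=3
After char 4 ('E'=4): chars_in_quartet=1 acc=0x4 bytes_emitted=3
After char 5 ('B'=1): chars_in_quartet=2 acc=0x101 bytes_emitted=3
After char 6 ('7'=59): chars_in_quartet=3 acc=0x407B bytes_emitted=3
After char 7 ('g'=32): chars_in_quartet=4 acc=0x101EE0 -> emit 10 1E E0, reset; bytes_emitted=6
After char 8 ('u'=46): chars_in_quartet=1 acc=0x2E bytes_emitted=6
After char 9 ('G'=6): chars_in_quartet=2 acc=0xB86 bytes_emitted=6
After char 10 ('+'=62): chars_in_quartet=3 acc=0x2E1BE bytes_emitted=6
After char 11 ('E'=4): chars_in_quartet=4 acc=0xB86F84 -> emit B8 6F 84, reset; bytes_emitted=9
After char 12 ('H'=7): chars_in_quartet=1 acc=0x7 bytes_emitted=9
After char 13 ('w'=48): chars_in_quartet=2 acc=0x1F0 bytes_emitted=9
Padding '==': partial quartet acc=0x1F0 -> emit 1F; bytes_emitted=10

Answer: 12 67 2A 10 1E E0 B8 6F 84 1F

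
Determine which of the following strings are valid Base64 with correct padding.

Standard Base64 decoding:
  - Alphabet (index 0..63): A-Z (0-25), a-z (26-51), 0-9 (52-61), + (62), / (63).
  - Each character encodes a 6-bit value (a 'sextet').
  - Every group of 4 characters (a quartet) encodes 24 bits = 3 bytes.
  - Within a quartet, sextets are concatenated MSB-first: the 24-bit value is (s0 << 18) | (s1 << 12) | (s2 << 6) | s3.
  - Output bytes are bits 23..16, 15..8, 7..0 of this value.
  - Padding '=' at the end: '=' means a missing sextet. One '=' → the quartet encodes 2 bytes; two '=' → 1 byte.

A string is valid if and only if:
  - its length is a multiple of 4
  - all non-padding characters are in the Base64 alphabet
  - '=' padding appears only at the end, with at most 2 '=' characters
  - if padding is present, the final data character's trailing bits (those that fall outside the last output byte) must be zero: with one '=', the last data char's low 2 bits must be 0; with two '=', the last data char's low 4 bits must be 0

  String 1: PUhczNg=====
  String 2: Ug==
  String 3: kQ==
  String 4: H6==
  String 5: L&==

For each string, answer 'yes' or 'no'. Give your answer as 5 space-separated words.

String 1: 'PUhczNg=====' → invalid (5 pad chars (max 2))
String 2: 'Ug==' → valid
String 3: 'kQ==' → valid
String 4: 'H6==' → invalid (bad trailing bits)
String 5: 'L&==' → invalid (bad char(s): ['&'])

Answer: no yes yes no no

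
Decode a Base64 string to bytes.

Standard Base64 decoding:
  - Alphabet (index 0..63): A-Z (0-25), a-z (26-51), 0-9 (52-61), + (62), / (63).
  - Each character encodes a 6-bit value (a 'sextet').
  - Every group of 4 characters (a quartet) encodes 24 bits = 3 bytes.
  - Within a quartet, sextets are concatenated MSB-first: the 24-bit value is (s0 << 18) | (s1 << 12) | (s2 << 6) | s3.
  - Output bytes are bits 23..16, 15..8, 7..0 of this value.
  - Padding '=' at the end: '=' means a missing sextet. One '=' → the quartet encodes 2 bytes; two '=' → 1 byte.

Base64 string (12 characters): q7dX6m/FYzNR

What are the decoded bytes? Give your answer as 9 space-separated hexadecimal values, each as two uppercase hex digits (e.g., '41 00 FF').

After char 0 ('q'=42): chars_in_quartet=1 acc=0x2A bytes_emitted=0
After char 1 ('7'=59): chars_in_quartet=2 acc=0xABB bytes_emitted=0
After char 2 ('d'=29): chars_in_quartet=3 acc=0x2AEDD bytes_emitted=0
After char 3 ('X'=23): chars_in_quartet=4 acc=0xABB757 -> emit AB B7 57, reset; bytes_emitted=3
After char 4 ('6'=58): chars_in_quartet=1 acc=0x3A bytes_emitted=3
After char 5 ('m'=38): chars_in_quartet=2 acc=0xEA6 bytes_emitted=3
After char 6 ('/'=63): chars_in_quartet=3 acc=0x3A9BF bytes_emitted=3
After char 7 ('F'=5): chars_in_quartet=4 acc=0xEA6FC5 -> emit EA 6F C5, reset; bytes_emitted=6
After char 8 ('Y'=24): chars_in_quartet=1 acc=0x18 bytes_emitted=6
After char 9 ('z'=51): chars_in_quartet=2 acc=0x633 bytes_emitted=6
After char 10 ('N'=13): chars_in_quartet=3 acc=0x18CCD bytes_emitted=6
After char 11 ('R'=17): chars_in_quartet=4 acc=0x633351 -> emit 63 33 51, reset; bytes_emitted=9

Answer: AB B7 57 EA 6F C5 63 33 51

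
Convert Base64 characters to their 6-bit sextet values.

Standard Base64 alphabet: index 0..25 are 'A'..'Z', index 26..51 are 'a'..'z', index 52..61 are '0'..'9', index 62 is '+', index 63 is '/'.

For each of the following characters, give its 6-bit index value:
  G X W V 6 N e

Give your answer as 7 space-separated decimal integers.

'G': A..Z range, ord('G') − ord('A') = 6
'X': A..Z range, ord('X') − ord('A') = 23
'W': A..Z range, ord('W') − ord('A') = 22
'V': A..Z range, ord('V') − ord('A') = 21
'6': 0..9 range, 52 + ord('6') − ord('0') = 58
'N': A..Z range, ord('N') − ord('A') = 13
'e': a..z range, 26 + ord('e') − ord('a') = 30

Answer: 6 23 22 21 58 13 30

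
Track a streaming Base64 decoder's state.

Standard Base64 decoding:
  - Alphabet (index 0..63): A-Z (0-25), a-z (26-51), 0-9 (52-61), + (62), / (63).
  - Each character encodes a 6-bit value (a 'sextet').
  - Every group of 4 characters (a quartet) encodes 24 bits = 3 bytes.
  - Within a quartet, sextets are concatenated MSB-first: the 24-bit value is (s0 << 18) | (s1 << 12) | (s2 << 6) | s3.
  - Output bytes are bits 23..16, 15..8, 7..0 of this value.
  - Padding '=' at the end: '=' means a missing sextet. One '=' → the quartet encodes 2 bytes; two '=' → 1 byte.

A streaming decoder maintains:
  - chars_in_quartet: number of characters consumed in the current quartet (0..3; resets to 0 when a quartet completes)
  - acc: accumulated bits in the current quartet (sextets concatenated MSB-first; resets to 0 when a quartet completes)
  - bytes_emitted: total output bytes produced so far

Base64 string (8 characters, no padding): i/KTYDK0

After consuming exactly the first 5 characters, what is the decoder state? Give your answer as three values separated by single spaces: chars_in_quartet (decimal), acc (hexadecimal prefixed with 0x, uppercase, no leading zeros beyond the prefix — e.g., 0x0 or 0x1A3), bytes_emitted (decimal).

Answer: 1 0x18 3

Derivation:
After char 0 ('i'=34): chars_in_quartet=1 acc=0x22 bytes_emitted=0
After char 1 ('/'=63): chars_in_quartet=2 acc=0x8BF bytes_emitted=0
After char 2 ('K'=10): chars_in_quartet=3 acc=0x22FCA bytes_emitted=0
After char 3 ('T'=19): chars_in_quartet=4 acc=0x8BF293 -> emit 8B F2 93, reset; bytes_emitted=3
After char 4 ('Y'=24): chars_in_quartet=1 acc=0x18 bytes_emitted=3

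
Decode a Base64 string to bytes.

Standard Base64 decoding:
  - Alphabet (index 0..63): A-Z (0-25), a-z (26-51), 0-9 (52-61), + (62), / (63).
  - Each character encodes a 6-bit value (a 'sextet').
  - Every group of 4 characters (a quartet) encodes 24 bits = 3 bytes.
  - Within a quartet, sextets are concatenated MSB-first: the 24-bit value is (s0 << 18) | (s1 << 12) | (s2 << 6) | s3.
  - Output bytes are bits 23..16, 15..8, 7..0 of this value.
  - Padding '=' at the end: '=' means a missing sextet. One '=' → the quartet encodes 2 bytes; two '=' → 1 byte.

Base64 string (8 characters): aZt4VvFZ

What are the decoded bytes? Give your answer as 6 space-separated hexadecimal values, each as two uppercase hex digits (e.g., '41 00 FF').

After char 0 ('a'=26): chars_in_quartet=1 acc=0x1A bytes_emitted=0
After char 1 ('Z'=25): chars_in_quartet=2 acc=0x699 bytes_emitted=0
After char 2 ('t'=45): chars_in_quartet=3 acc=0x1A66D bytes_emitted=0
After char 3 ('4'=56): chars_in_quartet=4 acc=0x699B78 -> emit 69 9B 78, reset; bytes_emitted=3
After char 4 ('V'=21): chars_in_quartet=1 acc=0x15 bytes_emitted=3
After char 5 ('v'=47): chars_in_quartet=2 acc=0x56F bytes_emitted=3
After char 6 ('F'=5): chars_in_quartet=3 acc=0x15BC5 bytes_emitted=3
After char 7 ('Z'=25): chars_in_quartet=4 acc=0x56F159 -> emit 56 F1 59, reset; bytes_emitted=6

Answer: 69 9B 78 56 F1 59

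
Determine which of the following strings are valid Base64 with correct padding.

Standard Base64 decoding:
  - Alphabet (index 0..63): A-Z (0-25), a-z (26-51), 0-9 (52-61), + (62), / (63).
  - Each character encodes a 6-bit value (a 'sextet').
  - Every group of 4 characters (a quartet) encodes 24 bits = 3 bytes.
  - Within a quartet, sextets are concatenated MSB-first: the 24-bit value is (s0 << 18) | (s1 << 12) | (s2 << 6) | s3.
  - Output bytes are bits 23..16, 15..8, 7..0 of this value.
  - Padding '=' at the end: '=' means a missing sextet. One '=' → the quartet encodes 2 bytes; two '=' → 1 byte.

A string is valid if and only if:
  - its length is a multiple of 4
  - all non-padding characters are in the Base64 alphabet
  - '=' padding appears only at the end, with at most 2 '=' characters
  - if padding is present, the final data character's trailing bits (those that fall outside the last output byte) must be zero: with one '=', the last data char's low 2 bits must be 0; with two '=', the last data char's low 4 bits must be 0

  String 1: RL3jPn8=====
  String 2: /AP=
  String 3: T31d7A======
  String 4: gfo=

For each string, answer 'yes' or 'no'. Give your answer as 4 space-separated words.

String 1: 'RL3jPn8=====' → invalid (5 pad chars (max 2))
String 2: '/AP=' → invalid (bad trailing bits)
String 3: 'T31d7A======' → invalid (6 pad chars (max 2))
String 4: 'gfo=' → valid

Answer: no no no yes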